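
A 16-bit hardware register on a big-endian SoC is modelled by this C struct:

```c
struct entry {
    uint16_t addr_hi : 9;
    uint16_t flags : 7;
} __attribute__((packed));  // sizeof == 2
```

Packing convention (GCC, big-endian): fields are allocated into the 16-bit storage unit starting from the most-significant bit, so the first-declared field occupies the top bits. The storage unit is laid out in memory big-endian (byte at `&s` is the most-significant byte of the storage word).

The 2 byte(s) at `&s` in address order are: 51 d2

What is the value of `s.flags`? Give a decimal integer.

[0]=0x51 [1]=0xd2 (big-endian) → word 0x51d2
addr_hi:9 @ bit 7 → (0x51d2>>7)&0x1ff = 0xa3
flags:7 @ bit 0 → (0x51d2>>0)&0x7f = 0x52  ←

82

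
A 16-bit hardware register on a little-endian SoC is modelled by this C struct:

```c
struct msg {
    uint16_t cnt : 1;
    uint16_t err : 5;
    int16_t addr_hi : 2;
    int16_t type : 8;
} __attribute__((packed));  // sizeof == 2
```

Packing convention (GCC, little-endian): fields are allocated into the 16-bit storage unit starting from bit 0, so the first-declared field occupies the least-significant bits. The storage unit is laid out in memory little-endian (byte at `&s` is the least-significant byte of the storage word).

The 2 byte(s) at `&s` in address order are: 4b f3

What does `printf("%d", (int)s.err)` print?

[0]=0x4b [1]=0xf3 (little-endian) → word 0xf34b
cnt:1 @ bit 0 → (0xf34b>>0)&0x1 = 0x1
err:5 @ bit 1 → (0xf34b>>1)&0x1f = 0x5  ←
addr_hi:2 @ bit 6 → (0xf34b>>6)&0x3 = 0x1
type:8 @ bit 8 → (0xf34b>>8)&0xff = 0xf3

5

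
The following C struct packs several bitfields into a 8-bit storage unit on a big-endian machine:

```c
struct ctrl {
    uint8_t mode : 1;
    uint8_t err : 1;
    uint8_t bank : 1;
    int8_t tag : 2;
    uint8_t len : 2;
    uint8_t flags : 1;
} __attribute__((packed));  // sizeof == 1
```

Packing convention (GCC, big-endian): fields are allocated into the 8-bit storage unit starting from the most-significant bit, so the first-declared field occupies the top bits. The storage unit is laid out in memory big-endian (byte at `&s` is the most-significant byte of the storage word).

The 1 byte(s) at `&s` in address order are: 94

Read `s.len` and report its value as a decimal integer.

2

[0]=0x94 (big-endian) → word 0x94
mode:1 @ bit 7 → (0x94>>7)&0x1 = 0x1
err:1 @ bit 6 → (0x94>>6)&0x1 = 0x0
bank:1 @ bit 5 → (0x94>>5)&0x1 = 0x0
tag:2 @ bit 3 → (0x94>>3)&0x3 = 0x2
len:2 @ bit 1 → (0x94>>1)&0x3 = 0x2  ←
flags:1 @ bit 0 → (0x94>>0)&0x1 = 0x0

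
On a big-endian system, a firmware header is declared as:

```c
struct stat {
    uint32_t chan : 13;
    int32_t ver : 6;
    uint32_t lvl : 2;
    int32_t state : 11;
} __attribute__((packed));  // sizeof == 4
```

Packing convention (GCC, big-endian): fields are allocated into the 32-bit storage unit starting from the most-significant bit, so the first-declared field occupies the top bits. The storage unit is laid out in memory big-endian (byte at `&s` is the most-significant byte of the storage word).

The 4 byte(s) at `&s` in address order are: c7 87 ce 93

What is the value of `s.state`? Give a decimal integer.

[0]=0xc7 [1]=0x87 [2]=0xce [3]=0x93 (big-endian) → word 0xc787ce93
chan [19+:13] = (word>>19) & 0x1fff = 6384
ver [13+:6] = (word>>13) & 0x3f = 62
lvl [11+:2] = (word>>11) & 0x3 = 1
state [0+:11] = (word>>0) & 0x7ff = 1683  ←
state signed 11b, MSB=1: 1683 - 2048 = -365

-365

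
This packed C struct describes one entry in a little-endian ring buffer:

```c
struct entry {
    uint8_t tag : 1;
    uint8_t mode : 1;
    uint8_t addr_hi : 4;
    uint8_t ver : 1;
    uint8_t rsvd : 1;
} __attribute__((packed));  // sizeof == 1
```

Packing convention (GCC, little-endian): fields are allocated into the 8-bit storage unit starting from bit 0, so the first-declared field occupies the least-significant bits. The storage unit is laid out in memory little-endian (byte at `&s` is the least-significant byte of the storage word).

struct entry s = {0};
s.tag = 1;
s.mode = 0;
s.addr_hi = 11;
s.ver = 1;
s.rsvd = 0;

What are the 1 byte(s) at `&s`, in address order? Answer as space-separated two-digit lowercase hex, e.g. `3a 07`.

tag (1b) val=1 bits=0x1 at bit 0: 0x01
mode (1b) val=0 bits=0x0 at bit 1: 0x01
addr_hi (4b) val=11 bits=0xb at bit 2: 0x2d
ver (1b) val=1 bits=0x1 at bit 6: 0x6d
rsvd (1b) val=0 bits=0x0 at bit 7: 0x6d
word = 0x6d → little-endian bytes:
  [0]=0x6d

6d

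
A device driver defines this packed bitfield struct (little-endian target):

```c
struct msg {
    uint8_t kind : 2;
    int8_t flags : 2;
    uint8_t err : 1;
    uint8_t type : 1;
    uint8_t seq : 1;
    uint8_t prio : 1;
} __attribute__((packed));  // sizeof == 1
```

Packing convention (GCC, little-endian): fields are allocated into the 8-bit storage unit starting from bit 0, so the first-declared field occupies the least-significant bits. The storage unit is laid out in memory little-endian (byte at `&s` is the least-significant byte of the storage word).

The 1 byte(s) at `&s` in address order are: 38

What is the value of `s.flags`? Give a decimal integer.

-2

[0]=0x38 (little-endian) → word 0x38
kind [0+:2] = (word>>0) & 0x3 = 0
flags [2+:2] = (word>>2) & 0x3 = 2  ←
err [4+:1] = (word>>4) & 0x1 = 1
type [5+:1] = (word>>5) & 0x1 = 1
seq [6+:1] = (word>>6) & 0x1 = 0
prio [7+:1] = (word>>7) & 0x1 = 0
flags signed 2b, MSB=1: 2 - 4 = -2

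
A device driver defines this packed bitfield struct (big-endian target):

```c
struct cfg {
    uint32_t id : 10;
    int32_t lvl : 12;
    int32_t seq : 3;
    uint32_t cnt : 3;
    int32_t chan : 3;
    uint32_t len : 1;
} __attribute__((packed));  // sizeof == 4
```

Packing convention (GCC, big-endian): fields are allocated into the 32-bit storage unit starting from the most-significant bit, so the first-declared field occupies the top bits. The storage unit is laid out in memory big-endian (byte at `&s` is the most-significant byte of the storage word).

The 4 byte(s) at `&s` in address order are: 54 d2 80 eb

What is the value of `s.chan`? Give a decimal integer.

-3

[0]=0x54 [1]=0xd2 [2]=0x80 [3]=0xeb (big-endian) → word 0x54d280eb
id:10 @ bit 22 → (0x54d280eb>>22)&0x3ff = 0x153
lvl:12 @ bit 10 → (0x54d280eb>>10)&0xfff = 0x4a0
seq:3 @ bit 7 → (0x54d280eb>>7)&0x7 = 0x1
cnt:3 @ bit 4 → (0x54d280eb>>4)&0x7 = 0x6
chan:3 @ bit 1 → (0x54d280eb>>1)&0x7 = 0x5  ←
len:1 @ bit 0 → (0x54d280eb>>0)&0x1 = 0x1
chan signed 3b, MSB=1: 5 - 8 = -3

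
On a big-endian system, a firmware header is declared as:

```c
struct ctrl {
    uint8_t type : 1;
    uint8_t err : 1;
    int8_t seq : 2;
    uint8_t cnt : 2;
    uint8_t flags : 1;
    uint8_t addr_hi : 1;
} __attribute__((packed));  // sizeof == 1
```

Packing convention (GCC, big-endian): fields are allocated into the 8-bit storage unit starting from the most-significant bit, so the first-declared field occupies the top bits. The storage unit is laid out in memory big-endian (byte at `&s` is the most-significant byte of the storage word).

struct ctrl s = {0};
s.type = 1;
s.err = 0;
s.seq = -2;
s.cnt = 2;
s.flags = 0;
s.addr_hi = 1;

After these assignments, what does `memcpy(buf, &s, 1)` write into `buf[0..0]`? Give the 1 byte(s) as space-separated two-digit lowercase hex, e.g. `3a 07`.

a9

type (1b) val=1 bits=0x1 at bit 7: 0x80
err (1b) val=0 bits=0x0 at bit 6: 0x80
seq (2b) val=-2 bits=0x2 at bit 4: 0xa0
cnt (2b) val=2 bits=0x2 at bit 2: 0xa8
flags (1b) val=0 bits=0x0 at bit 1: 0xa8
addr_hi (1b) val=1 bits=0x1 at bit 0: 0xa9
word = 0xa9 → big-endian bytes:
  [0]=0xa9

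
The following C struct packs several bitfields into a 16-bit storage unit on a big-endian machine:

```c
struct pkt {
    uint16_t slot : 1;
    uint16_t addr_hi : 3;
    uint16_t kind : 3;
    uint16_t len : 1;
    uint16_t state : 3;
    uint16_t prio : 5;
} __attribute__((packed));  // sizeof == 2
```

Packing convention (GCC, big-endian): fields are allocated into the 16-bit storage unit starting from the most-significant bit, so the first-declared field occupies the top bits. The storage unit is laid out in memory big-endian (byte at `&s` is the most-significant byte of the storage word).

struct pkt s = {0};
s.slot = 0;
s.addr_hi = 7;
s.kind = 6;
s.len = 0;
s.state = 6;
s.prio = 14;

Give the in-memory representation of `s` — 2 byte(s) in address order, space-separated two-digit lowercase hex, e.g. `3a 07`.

[15+:1] slot=0 & 0x1 = 0x0; word=0x0000
[12+:3] addr_hi=7 & 0x7 = 0x7; word=0x7000
[9+:3] kind=6 & 0x7 = 0x6; word=0x7c00
[8+:1] len=0 & 0x1 = 0x0; word=0x7c00
[5+:3] state=6 & 0x7 = 0x6; word=0x7cc0
[0+:5] prio=14 & 0x1f = 0xe; word=0x7cce
word = 0x7cce → big-endian bytes:
  [0]=0x7c  [1]=0xce

7c ce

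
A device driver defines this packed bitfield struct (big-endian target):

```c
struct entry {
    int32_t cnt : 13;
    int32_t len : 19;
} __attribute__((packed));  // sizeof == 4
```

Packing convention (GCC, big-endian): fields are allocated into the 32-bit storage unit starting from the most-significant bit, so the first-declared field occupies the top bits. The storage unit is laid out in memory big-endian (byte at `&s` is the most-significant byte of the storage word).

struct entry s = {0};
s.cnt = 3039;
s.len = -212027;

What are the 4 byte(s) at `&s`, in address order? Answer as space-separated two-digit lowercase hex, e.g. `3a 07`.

5e fc c3 c5

[19+:13] cnt=3039 & 0x1fff = 0xbdf; word=0x5ef80000
[0+:19] len=-212027 & 0x7ffff = 0x4c3c5; word=0x5efcc3c5
word = 0x5efcc3c5 → big-endian bytes:
  [0]=0x5e  [1]=0xfc  [2]=0xc3  [3]=0xc5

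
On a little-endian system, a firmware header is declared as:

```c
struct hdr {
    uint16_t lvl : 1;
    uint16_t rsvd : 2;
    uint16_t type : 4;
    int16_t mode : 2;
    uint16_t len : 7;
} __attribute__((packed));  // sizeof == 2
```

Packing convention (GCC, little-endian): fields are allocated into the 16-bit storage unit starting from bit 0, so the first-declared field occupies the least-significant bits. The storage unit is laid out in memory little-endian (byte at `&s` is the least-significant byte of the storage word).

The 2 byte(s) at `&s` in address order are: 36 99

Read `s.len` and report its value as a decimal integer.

[0]=0x36 [1]=0x99 (little-endian) → word 0x9936
lvl [0+:1] = (word>>0) & 0x1 = 0
rsvd [1+:2] = (word>>1) & 0x3 = 3
type [3+:4] = (word>>3) & 0xf = 6
mode [7+:2] = (word>>7) & 0x3 = 2
len [9+:7] = (word>>9) & 0x7f = 76  ←

76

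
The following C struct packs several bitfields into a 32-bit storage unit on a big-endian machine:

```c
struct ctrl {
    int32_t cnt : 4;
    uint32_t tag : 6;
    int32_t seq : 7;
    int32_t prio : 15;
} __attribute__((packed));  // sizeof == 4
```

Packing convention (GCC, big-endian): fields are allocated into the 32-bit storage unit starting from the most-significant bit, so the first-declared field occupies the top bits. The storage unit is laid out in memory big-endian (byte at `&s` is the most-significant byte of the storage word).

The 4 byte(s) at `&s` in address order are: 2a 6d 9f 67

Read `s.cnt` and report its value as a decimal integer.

2

[0]=0x2a [1]=0x6d [2]=0x9f [3]=0x67 (big-endian) → word 0x2a6d9f67
cnt:4 @ bit 28 → (0x2a6d9f67>>28)&0xf = 0x2  ←
tag:6 @ bit 22 → (0x2a6d9f67>>22)&0x3f = 0x29
seq:7 @ bit 15 → (0x2a6d9f67>>15)&0x7f = 0x5b
prio:15 @ bit 0 → (0x2a6d9f67>>0)&0x7fff = 0x1f67
cnt signed 4b, MSB=0: value = 2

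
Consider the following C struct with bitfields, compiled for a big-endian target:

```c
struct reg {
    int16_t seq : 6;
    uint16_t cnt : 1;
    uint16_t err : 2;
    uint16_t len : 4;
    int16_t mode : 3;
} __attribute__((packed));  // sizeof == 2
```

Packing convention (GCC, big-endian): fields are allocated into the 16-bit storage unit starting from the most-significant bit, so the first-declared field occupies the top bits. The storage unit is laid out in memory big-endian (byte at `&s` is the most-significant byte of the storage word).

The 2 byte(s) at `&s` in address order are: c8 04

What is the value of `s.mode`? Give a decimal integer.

[0]=0xc8 [1]=0x04 (big-endian) → word 0xc804
seq:6 @ bit 10 → (0xc804>>10)&0x3f = 0x32
cnt:1 @ bit 9 → (0xc804>>9)&0x1 = 0x0
err:2 @ bit 7 → (0xc804>>7)&0x3 = 0x0
len:4 @ bit 3 → (0xc804>>3)&0xf = 0x0
mode:3 @ bit 0 → (0xc804>>0)&0x7 = 0x4  ←
mode signed 3b, MSB=1: 4 - 8 = -4

-4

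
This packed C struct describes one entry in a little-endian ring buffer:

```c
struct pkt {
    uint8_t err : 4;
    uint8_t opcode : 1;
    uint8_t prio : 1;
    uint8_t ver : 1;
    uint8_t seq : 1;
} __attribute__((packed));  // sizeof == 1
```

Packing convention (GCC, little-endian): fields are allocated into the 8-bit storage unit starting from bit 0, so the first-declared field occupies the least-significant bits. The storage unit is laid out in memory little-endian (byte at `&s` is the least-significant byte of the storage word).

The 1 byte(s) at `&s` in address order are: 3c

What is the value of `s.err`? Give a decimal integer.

[0]=0x3c (little-endian) → word 0x3c
err [0+:4] = (word>>0) & 0xf = 12  ←
opcode [4+:1] = (word>>4) & 0x1 = 1
prio [5+:1] = (word>>5) & 0x1 = 1
ver [6+:1] = (word>>6) & 0x1 = 0
seq [7+:1] = (word>>7) & 0x1 = 0

12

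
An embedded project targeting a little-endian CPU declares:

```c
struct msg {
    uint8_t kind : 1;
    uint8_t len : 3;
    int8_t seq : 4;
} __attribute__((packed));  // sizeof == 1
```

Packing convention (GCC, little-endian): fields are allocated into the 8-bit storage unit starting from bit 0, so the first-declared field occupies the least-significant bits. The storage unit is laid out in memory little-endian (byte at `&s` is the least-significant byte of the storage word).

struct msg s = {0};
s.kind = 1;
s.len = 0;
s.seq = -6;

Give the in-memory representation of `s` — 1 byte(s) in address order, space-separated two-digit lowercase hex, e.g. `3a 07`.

kind (1b) val=1 bits=0x1 at bit 0: 0x01
len (3b) val=0 bits=0x0 at bit 1: 0x01
seq (4b) val=-6 bits=0xa at bit 4: 0xa1
word = 0xa1 → little-endian bytes:
  [0]=0xa1

a1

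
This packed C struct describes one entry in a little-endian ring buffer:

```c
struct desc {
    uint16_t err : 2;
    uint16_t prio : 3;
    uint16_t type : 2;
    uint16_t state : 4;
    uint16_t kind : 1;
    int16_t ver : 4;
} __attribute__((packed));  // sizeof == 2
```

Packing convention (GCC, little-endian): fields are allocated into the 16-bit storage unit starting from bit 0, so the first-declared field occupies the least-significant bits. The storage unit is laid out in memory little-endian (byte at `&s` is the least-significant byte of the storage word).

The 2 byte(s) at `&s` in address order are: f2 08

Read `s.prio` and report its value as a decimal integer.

4

[0]=0xf2 [1]=0x08 (little-endian) → word 0x08f2
err:2 @ bit 0 → (0x08f2>>0)&0x3 = 0x2
prio:3 @ bit 2 → (0x08f2>>2)&0x7 = 0x4  ←
type:2 @ bit 5 → (0x08f2>>5)&0x3 = 0x3
state:4 @ bit 7 → (0x08f2>>7)&0xf = 0x1
kind:1 @ bit 11 → (0x08f2>>11)&0x1 = 0x1
ver:4 @ bit 12 → (0x08f2>>12)&0xf = 0x0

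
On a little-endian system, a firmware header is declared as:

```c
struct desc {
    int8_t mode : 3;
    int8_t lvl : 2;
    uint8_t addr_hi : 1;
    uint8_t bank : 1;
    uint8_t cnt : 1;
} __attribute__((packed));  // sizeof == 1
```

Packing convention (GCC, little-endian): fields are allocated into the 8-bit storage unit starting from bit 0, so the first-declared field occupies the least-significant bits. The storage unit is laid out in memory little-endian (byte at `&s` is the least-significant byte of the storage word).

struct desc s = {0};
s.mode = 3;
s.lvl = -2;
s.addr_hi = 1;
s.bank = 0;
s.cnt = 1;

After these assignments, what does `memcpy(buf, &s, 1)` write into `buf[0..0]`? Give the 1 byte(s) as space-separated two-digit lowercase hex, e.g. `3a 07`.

[0+:3] mode=3 & 0x7 = 0x3; word=0x03
[3+:2] lvl=-2 & 0x3 = 0x2; word=0x13
[5+:1] addr_hi=1 & 0x1 = 0x1; word=0x33
[6+:1] bank=0 & 0x1 = 0x0; word=0x33
[7+:1] cnt=1 & 0x1 = 0x1; word=0xb3
word = 0xb3 → little-endian bytes:
  [0]=0xb3

b3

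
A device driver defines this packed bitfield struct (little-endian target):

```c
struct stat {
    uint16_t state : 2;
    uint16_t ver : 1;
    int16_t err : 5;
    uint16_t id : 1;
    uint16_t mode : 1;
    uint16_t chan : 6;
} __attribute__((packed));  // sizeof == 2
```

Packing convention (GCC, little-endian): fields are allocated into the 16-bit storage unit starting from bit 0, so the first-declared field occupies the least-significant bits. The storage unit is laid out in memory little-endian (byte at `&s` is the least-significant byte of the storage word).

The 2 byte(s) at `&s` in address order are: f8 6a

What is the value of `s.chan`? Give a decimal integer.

[0]=0xf8 [1]=0x6a (little-endian) → word 0x6af8
state [0+:2] = (word>>0) & 0x3 = 0
ver [2+:1] = (word>>2) & 0x1 = 0
err [3+:5] = (word>>3) & 0x1f = 31
id [8+:1] = (word>>8) & 0x1 = 0
mode [9+:1] = (word>>9) & 0x1 = 1
chan [10+:6] = (word>>10) & 0x3f = 26  ←

26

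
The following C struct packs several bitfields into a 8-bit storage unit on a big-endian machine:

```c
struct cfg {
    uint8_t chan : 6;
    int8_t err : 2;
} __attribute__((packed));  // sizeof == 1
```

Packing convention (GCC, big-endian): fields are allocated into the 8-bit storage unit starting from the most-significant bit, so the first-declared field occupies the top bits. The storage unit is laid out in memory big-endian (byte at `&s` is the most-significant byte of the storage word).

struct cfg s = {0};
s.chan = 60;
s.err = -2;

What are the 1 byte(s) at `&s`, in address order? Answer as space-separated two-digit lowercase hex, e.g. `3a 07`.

f2

chan:6 = 60 → 0x3c << 2 → word 0xf0
err:2 = -2 → 0x2 << 0 → word 0xf2
word = 0xf2 → big-endian bytes:
  [0]=0xf2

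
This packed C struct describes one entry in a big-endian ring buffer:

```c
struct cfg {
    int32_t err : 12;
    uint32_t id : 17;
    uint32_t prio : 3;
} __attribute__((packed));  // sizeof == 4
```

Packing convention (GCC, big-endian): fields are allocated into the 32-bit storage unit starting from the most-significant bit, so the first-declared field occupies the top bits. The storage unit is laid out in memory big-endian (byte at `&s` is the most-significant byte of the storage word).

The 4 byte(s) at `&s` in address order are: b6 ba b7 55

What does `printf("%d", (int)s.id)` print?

[0]=0xb6 [1]=0xba [2]=0xb7 [3]=0x55 (big-endian) → word 0xb6bab755
err [20+:12] = (word>>20) & 0xfff = 2923
id [3+:17] = (word>>3) & 0x1ffff = 87786  ←
prio [0+:3] = (word>>0) & 0x7 = 5

87786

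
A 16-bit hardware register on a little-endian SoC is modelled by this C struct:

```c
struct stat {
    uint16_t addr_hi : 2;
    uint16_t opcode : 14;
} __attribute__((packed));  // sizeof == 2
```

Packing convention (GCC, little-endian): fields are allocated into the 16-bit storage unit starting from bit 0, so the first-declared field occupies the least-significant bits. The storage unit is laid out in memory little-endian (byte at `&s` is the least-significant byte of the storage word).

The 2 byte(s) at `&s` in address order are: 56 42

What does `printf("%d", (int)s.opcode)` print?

4245

[0]=0x56 [1]=0x42 (little-endian) → word 0x4256
addr_hi:2 @ bit 0 → (0x4256>>0)&0x3 = 0x2
opcode:14 @ bit 2 → (0x4256>>2)&0x3fff = 0x1095  ←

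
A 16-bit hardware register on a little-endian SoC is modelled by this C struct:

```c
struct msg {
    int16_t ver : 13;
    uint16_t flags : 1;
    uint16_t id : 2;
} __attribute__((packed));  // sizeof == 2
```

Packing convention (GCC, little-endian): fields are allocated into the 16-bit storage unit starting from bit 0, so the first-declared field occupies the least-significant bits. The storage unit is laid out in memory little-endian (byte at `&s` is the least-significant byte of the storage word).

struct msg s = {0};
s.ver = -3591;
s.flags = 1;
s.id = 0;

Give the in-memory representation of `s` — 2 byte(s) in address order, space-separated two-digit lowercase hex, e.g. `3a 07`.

[0+:13] ver=-3591 & 0x1fff = 0x11f9; word=0x11f9
[13+:1] flags=1 & 0x1 = 0x1; word=0x31f9
[14+:2] id=0 & 0x3 = 0x0; word=0x31f9
word = 0x31f9 → little-endian bytes:
  [0]=0xf9  [1]=0x31

f9 31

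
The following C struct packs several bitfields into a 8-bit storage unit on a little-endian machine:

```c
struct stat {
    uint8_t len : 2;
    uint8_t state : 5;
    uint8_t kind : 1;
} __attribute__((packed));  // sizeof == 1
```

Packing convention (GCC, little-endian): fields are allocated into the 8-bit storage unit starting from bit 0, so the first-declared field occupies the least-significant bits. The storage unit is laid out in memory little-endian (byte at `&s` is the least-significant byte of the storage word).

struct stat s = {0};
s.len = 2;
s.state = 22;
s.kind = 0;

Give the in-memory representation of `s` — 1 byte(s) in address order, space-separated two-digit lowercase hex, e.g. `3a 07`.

[0+:2] len=2 & 0x3 = 0x2; word=0x02
[2+:5] state=22 & 0x1f = 0x16; word=0x5a
[7+:1] kind=0 & 0x1 = 0x0; word=0x5a
word = 0x5a → little-endian bytes:
  [0]=0x5a

5a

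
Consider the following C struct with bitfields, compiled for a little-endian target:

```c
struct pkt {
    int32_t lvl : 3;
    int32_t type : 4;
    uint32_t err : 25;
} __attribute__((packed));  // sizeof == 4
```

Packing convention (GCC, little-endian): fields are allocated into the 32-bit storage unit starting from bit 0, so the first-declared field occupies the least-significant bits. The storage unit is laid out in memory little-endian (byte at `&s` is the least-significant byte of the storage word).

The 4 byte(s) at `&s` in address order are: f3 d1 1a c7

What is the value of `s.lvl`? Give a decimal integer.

3

[0]=0xf3 [1]=0xd1 [2]=0x1a [3]=0xc7 (little-endian) → word 0xc71ad1f3
lvl [0+:3] = (word>>0) & 0x7 = 3  ←
type [3+:4] = (word>>3) & 0xf = 14
err [7+:25] = (word>>7) & 0x1ffffff = 26097059
lvl signed 3b, MSB=0: value = 3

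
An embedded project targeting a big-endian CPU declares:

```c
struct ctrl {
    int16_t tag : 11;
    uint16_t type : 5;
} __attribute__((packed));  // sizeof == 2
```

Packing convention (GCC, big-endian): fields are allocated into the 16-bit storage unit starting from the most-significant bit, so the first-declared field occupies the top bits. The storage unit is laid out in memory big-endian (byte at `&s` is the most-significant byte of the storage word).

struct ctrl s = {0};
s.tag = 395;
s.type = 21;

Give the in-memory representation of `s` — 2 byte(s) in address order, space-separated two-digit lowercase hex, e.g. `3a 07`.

tag (11b) val=395 bits=0x18b at bit 5: 0x3160
type (5b) val=21 bits=0x15 at bit 0: 0x3175
word = 0x3175 → big-endian bytes:
  [0]=0x31  [1]=0x75

31 75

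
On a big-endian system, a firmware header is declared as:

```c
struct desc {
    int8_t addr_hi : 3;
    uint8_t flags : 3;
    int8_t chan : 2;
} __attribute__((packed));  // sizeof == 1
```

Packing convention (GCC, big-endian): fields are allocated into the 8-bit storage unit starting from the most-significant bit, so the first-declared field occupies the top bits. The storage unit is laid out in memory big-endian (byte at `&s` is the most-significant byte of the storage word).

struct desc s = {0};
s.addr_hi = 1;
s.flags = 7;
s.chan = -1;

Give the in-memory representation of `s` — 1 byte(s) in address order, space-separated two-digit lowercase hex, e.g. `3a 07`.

3f

[5+:3] addr_hi=1 & 0x7 = 0x1; word=0x20
[2+:3] flags=7 & 0x7 = 0x7; word=0x3c
[0+:2] chan=-1 & 0x3 = 0x3; word=0x3f
word = 0x3f → big-endian bytes:
  [0]=0x3f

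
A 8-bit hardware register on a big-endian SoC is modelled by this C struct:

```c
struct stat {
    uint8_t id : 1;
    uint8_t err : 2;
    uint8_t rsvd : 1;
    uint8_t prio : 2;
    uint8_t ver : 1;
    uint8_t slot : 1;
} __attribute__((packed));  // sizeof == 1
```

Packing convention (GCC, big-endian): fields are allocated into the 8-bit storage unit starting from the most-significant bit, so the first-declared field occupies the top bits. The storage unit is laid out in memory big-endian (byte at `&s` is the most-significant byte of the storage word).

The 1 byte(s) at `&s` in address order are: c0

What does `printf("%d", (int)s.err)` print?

2

[0]=0xc0 (big-endian) → word 0xc0
id [7+:1] = (word>>7) & 0x1 = 1
err [5+:2] = (word>>5) & 0x3 = 2  ←
rsvd [4+:1] = (word>>4) & 0x1 = 0
prio [2+:2] = (word>>2) & 0x3 = 0
ver [1+:1] = (word>>1) & 0x1 = 0
slot [0+:1] = (word>>0) & 0x1 = 0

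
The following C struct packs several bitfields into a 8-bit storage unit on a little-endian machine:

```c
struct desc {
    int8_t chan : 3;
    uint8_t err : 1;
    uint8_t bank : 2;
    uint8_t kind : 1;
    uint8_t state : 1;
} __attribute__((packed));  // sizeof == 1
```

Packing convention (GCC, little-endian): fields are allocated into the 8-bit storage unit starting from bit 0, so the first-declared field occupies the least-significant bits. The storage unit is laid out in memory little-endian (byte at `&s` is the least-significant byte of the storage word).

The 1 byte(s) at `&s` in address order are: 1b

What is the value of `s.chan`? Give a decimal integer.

3

[0]=0x1b (little-endian) → word 0x1b
chan:3 @ bit 0 → (0x1b>>0)&0x7 = 0x3  ←
err:1 @ bit 3 → (0x1b>>3)&0x1 = 0x1
bank:2 @ bit 4 → (0x1b>>4)&0x3 = 0x1
kind:1 @ bit 6 → (0x1b>>6)&0x1 = 0x0
state:1 @ bit 7 → (0x1b>>7)&0x1 = 0x0
chan signed 3b, MSB=0: value = 3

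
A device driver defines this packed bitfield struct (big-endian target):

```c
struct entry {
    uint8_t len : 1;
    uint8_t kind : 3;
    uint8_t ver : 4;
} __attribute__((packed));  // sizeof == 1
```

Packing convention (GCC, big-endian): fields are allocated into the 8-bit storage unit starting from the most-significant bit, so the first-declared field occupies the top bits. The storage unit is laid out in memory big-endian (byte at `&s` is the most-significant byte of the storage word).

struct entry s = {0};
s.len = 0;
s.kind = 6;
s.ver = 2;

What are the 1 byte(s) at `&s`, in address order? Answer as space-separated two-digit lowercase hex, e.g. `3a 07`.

62

len (1b) val=0 bits=0x0 at bit 7: 0x00
kind (3b) val=6 bits=0x6 at bit 4: 0x60
ver (4b) val=2 bits=0x2 at bit 0: 0x62
word = 0x62 → big-endian bytes:
  [0]=0x62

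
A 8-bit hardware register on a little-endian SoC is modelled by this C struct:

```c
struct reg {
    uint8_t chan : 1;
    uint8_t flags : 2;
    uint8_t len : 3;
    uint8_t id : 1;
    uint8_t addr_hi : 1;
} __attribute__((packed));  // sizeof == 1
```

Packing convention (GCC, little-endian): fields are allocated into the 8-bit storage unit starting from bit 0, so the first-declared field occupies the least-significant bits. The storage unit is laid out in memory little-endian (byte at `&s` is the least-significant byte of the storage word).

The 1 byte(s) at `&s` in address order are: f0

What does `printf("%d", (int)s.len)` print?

[0]=0xf0 (little-endian) → word 0xf0
chan [0+:1] = (word>>0) & 0x1 = 0
flags [1+:2] = (word>>1) & 0x3 = 0
len [3+:3] = (word>>3) & 0x7 = 6  ←
id [6+:1] = (word>>6) & 0x1 = 1
addr_hi [7+:1] = (word>>7) & 0x1 = 1

6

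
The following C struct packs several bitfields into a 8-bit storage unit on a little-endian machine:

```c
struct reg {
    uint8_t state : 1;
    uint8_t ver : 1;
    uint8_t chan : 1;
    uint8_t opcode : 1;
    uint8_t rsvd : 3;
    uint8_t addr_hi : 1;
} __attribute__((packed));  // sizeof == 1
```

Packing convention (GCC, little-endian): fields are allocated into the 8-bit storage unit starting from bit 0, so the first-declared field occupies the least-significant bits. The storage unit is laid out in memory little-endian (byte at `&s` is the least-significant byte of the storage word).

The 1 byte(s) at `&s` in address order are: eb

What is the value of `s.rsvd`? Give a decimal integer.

6

[0]=0xeb (little-endian) → word 0xeb
state [0+:1] = (word>>0) & 0x1 = 1
ver [1+:1] = (word>>1) & 0x1 = 1
chan [2+:1] = (word>>2) & 0x1 = 0
opcode [3+:1] = (word>>3) & 0x1 = 1
rsvd [4+:3] = (word>>4) & 0x7 = 6  ←
addr_hi [7+:1] = (word>>7) & 0x1 = 1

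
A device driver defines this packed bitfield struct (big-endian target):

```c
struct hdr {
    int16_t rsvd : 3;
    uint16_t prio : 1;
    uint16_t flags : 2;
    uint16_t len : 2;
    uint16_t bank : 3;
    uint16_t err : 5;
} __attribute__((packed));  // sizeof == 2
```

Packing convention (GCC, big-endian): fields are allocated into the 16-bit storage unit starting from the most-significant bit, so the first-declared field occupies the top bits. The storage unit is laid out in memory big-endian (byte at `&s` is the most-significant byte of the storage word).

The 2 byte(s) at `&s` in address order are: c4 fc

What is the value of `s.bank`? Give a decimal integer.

7

[0]=0xc4 [1]=0xfc (big-endian) → word 0xc4fc
rsvd [13+:3] = (word>>13) & 0x7 = 6
prio [12+:1] = (word>>12) & 0x1 = 0
flags [10+:2] = (word>>10) & 0x3 = 1
len [8+:2] = (word>>8) & 0x3 = 0
bank [5+:3] = (word>>5) & 0x7 = 7  ←
err [0+:5] = (word>>0) & 0x1f = 28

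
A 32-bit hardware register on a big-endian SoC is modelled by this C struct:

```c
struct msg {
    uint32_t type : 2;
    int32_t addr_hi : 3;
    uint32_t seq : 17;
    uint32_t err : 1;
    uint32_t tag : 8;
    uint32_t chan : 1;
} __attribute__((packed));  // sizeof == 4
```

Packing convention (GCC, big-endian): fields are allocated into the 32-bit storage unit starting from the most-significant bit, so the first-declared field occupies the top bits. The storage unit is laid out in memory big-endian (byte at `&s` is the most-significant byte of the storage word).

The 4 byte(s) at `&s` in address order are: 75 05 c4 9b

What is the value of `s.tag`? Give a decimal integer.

77

[0]=0x75 [1]=0x05 [2]=0xc4 [3]=0x9b (big-endian) → word 0x7505c49b
type:2 @ bit 30 → (0x7505c49b>>30)&0x3 = 0x1
addr_hi:3 @ bit 27 → (0x7505c49b>>27)&0x7 = 0x6
seq:17 @ bit 10 → (0x7505c49b>>10)&0x1ffff = 0x14171
err:1 @ bit 9 → (0x7505c49b>>9)&0x1 = 0x0
tag:8 @ bit 1 → (0x7505c49b>>1)&0xff = 0x4d  ←
chan:1 @ bit 0 → (0x7505c49b>>0)&0x1 = 0x1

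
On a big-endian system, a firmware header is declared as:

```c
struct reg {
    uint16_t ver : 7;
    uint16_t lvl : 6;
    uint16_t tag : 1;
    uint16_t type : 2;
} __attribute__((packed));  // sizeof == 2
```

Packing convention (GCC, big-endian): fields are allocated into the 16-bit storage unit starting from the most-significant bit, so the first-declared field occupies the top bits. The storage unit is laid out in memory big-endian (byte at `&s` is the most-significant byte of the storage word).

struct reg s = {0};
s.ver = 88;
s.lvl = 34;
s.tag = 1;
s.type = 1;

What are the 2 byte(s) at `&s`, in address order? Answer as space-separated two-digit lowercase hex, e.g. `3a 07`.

ver (7b) val=88 bits=0x58 at bit 9: 0xb000
lvl (6b) val=34 bits=0x22 at bit 3: 0xb110
tag (1b) val=1 bits=0x1 at bit 2: 0xb114
type (2b) val=1 bits=0x1 at bit 0: 0xb115
word = 0xb115 → big-endian bytes:
  [0]=0xb1  [1]=0x15

b1 15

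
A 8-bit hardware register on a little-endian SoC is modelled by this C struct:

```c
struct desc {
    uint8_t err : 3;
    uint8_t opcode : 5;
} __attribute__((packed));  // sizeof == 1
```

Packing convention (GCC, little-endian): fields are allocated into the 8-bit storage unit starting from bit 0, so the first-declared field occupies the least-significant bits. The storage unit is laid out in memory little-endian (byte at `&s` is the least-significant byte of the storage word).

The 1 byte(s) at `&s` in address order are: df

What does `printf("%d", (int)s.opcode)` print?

[0]=0xdf (little-endian) → word 0xdf
err:3 @ bit 0 → (0xdf>>0)&0x7 = 0x7
opcode:5 @ bit 3 → (0xdf>>3)&0x1f = 0x1b  ←

27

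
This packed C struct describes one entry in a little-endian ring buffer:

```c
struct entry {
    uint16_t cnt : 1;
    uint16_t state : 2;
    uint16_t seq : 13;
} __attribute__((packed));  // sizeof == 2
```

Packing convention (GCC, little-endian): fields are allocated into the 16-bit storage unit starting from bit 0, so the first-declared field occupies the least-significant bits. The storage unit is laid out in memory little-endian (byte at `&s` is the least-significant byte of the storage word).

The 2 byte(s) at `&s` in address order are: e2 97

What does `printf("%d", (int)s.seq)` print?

[0]=0xe2 [1]=0x97 (little-endian) → word 0x97e2
cnt:1 @ bit 0 → (0x97e2>>0)&0x1 = 0x0
state:2 @ bit 1 → (0x97e2>>1)&0x3 = 0x1
seq:13 @ bit 3 → (0x97e2>>3)&0x1fff = 0x12fc  ←

4860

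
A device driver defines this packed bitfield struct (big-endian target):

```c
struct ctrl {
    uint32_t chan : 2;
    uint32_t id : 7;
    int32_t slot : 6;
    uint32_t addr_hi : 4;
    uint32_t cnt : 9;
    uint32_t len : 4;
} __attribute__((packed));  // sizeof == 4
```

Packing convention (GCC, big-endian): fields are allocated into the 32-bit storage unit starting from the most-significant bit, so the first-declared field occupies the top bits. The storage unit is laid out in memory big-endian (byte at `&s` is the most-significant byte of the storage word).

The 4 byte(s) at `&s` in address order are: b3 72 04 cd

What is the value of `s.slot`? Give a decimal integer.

[0]=0xb3 [1]=0x72 [2]=0x04 [3]=0xcd (big-endian) → word 0xb37204cd
chan:2 @ bit 30 → (0xb37204cd>>30)&0x3 = 0x2
id:7 @ bit 23 → (0xb37204cd>>23)&0x7f = 0x66
slot:6 @ bit 17 → (0xb37204cd>>17)&0x3f = 0x39  ←
addr_hi:4 @ bit 13 → (0xb37204cd>>13)&0xf = 0x0
cnt:9 @ bit 4 → (0xb37204cd>>4)&0x1ff = 0x4c
len:4 @ bit 0 → (0xb37204cd>>0)&0xf = 0xd
slot signed 6b, MSB=1: 57 - 64 = -7

-7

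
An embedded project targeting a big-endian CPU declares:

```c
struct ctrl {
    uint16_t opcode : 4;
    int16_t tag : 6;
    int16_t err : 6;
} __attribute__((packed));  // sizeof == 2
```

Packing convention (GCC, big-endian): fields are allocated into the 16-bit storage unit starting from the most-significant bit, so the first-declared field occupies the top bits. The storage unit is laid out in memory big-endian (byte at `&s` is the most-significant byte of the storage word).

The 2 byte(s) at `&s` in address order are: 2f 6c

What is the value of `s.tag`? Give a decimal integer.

[0]=0x2f [1]=0x6c (big-endian) → word 0x2f6c
opcode:4 @ bit 12 → (0x2f6c>>12)&0xf = 0x2
tag:6 @ bit 6 → (0x2f6c>>6)&0x3f = 0x3d  ←
err:6 @ bit 0 → (0x2f6c>>0)&0x3f = 0x2c
tag signed 6b, MSB=1: 61 - 64 = -3

-3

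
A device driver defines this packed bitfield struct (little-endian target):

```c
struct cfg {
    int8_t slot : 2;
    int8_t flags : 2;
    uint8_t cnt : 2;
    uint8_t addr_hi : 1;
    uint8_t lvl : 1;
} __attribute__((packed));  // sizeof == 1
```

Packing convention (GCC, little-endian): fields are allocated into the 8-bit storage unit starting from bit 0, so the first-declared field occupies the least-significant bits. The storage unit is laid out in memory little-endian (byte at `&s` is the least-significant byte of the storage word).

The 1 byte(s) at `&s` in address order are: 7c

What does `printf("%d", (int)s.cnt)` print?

3

[0]=0x7c (little-endian) → word 0x7c
slot:2 @ bit 0 → (0x7c>>0)&0x3 = 0x0
flags:2 @ bit 2 → (0x7c>>2)&0x3 = 0x3
cnt:2 @ bit 4 → (0x7c>>4)&0x3 = 0x3  ←
addr_hi:1 @ bit 6 → (0x7c>>6)&0x1 = 0x1
lvl:1 @ bit 7 → (0x7c>>7)&0x1 = 0x0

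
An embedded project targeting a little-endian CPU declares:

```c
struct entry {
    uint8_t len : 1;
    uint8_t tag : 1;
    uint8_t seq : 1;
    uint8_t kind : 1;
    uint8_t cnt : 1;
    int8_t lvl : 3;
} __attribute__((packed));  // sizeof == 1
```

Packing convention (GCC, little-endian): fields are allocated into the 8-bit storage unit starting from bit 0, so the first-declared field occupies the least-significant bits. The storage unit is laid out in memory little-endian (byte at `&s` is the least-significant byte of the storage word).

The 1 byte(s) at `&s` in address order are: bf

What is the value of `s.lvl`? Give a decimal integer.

-3

[0]=0xbf (little-endian) → word 0xbf
len [0+:1] = (word>>0) & 0x1 = 1
tag [1+:1] = (word>>1) & 0x1 = 1
seq [2+:1] = (word>>2) & 0x1 = 1
kind [3+:1] = (word>>3) & 0x1 = 1
cnt [4+:1] = (word>>4) & 0x1 = 1
lvl [5+:3] = (word>>5) & 0x7 = 5  ←
lvl signed 3b, MSB=1: 5 - 8 = -3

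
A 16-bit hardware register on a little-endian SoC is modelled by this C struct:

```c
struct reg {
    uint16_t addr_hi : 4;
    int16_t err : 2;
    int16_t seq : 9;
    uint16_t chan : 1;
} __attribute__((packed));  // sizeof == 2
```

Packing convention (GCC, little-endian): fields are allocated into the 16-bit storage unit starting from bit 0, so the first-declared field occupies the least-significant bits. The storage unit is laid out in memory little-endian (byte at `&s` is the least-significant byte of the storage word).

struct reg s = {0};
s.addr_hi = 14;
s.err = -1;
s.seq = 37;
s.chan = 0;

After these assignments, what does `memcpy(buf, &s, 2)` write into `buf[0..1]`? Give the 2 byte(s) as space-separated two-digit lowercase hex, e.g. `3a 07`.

addr_hi (4b) val=14 bits=0xe at bit 0: 0x000e
err (2b) val=-1 bits=0x3 at bit 4: 0x003e
seq (9b) val=37 bits=0x25 at bit 6: 0x097e
chan (1b) val=0 bits=0x0 at bit 15: 0x097e
word = 0x097e → little-endian bytes:
  [0]=0x7e  [1]=0x09

7e 09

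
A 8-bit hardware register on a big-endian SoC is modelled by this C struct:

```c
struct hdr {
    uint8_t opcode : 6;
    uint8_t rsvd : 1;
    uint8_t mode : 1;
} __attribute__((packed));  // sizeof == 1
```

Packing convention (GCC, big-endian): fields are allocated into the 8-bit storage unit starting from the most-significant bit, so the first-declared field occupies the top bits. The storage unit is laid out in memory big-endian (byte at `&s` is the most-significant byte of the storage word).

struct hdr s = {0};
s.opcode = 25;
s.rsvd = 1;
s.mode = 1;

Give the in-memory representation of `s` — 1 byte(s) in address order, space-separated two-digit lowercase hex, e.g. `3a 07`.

67

opcode:6 = 25 → 0x19 << 2 → word 0x64
rsvd:1 = 1 → 0x1 << 1 → word 0x66
mode:1 = 1 → 0x1 << 0 → word 0x67
word = 0x67 → big-endian bytes:
  [0]=0x67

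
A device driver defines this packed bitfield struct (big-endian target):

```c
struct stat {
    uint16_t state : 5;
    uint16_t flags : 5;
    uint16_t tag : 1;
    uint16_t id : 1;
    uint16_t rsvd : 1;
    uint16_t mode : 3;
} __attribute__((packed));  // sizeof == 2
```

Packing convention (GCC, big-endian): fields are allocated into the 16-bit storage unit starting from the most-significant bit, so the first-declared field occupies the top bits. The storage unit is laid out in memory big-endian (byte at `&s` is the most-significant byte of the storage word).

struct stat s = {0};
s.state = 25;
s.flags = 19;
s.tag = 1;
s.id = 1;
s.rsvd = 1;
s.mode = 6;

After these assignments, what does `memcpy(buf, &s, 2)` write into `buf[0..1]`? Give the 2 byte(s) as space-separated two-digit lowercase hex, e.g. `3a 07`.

[11+:5] state=25 & 0x1f = 0x19; word=0xc800
[6+:5] flags=19 & 0x1f = 0x13; word=0xccc0
[5+:1] tag=1 & 0x1 = 0x1; word=0xcce0
[4+:1] id=1 & 0x1 = 0x1; word=0xccf0
[3+:1] rsvd=1 & 0x1 = 0x1; word=0xccf8
[0+:3] mode=6 & 0x7 = 0x6; word=0xccfe
word = 0xccfe → big-endian bytes:
  [0]=0xcc  [1]=0xfe

cc fe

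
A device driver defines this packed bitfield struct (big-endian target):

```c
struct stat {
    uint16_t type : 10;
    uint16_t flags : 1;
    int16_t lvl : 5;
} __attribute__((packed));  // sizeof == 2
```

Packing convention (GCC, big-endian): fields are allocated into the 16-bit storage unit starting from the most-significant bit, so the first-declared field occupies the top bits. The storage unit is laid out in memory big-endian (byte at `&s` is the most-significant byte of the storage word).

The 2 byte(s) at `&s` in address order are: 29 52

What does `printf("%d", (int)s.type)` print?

165

[0]=0x29 [1]=0x52 (big-endian) → word 0x2952
type [6+:10] = (word>>6) & 0x3ff = 165  ←
flags [5+:1] = (word>>5) & 0x1 = 0
lvl [0+:5] = (word>>0) & 0x1f = 18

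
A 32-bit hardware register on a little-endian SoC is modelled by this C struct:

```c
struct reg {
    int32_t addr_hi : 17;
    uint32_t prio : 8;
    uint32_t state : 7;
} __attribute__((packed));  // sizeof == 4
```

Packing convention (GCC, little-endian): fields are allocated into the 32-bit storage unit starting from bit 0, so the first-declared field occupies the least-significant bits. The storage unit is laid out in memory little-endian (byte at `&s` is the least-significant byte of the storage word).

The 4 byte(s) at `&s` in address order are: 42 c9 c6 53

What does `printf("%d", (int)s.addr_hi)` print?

51522

[0]=0x42 [1]=0xc9 [2]=0xc6 [3]=0x53 (little-endian) → word 0x53c6c942
addr_hi [0+:17] = (word>>0) & 0x1ffff = 51522  ←
prio [17+:8] = (word>>17) & 0xff = 227
state [25+:7] = (word>>25) & 0x7f = 41
addr_hi signed 17b, MSB=0: value = 51522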